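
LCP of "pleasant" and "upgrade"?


Word 1: "pleasant"
Word 2: "upgrade"
Comparing from start:
  Pos 0: 'p' != 'u' (stop)
LCP = "" (length 0)


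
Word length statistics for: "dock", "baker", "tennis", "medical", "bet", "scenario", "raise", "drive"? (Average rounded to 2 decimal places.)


Lengths: "dock"=4, "baker"=5, "tennis"=6, "medical"=7, "bet"=3, "scenario"=8, "raise"=5, "drive"=5
Sum = 43, Count = 8
Average = 43/8 = 5.38
= avg=5.38, min=3, max=8


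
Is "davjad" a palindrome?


Word: "davjad"
Reversed: "dajvad"
Forward == Backward? davjad != dajvad
Palindrome = No


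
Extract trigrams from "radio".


Word: "radio" (length 5)
Number of trigrams = 5 - 3 + 1 = 3
  Position 0: "rad"
  Position 1: "adi"
  Position 2: "dio"
Trigrams = "rad", "adi", "dio"


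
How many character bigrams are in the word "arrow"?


Word: "arrow" (length 5)
Number of 2-grams = length - 2 + 1 = 5 - 2 + 1
= 4


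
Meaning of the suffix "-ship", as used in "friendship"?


Suffix: -ship
As in: friendship -> friend + -ship
Meaning = state / position


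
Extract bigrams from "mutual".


Word: "mutual" (length 6)
Number of bigrams = 6 - 2 + 1 = 5
  Position 0: "mu"
  Position 1: "ut"
  Position 2: "tu"
  Position 3: "ua"
  Position 4: "al"
Bigrams = "mu", "ut", "tu", "ua", "al"


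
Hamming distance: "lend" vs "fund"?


Comparing character by character (same length = 4):
  Pos 0: 'l' vs 'f' !=
  Pos 1: 'e' vs 'u' !=
  Pos 2: 'n' vs 'n' =
  Pos 3: 'd' vs 'd' =
Hamming distance = 2


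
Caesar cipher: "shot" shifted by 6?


Word: "shot"
Shift: 6
Each letter → (letter + shift) mod 26:
  's' (18) + 6 = 24 → 'y'
  'h' (7) + 6 = 13 → 'n'
  'o' (14) + 6 = 20 → 'u'
  't' (19) + 6 = 25 → 'z'
Result = "ynuz"


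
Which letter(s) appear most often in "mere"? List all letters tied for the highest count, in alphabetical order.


Word: "mere"
Letter counts:
  'e': 2
  'm': 1
  'r': 1
Maximum count = 2
Most frequent = 'e' (2 times each)


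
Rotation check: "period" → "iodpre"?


Word: "period", Candidate: "iodpre"
Method: check if candidate is substring of word+word
"periodperiod" contains "iodpre"? No
Is rotation = No


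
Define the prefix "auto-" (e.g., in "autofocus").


Prefix: auto-
Example: autofocus = auto- + focus
Meaning = self


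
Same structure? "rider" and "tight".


Pattern of "rider": [0, 1, 2, 3, 0]
Pattern of "tight": [0, 1, 2, 3, 0]
Patterns match
Same pattern = Yes


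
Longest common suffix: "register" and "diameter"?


Word 1: "register"
Word 2: "diameter"
Comparing from end:
  Pos -1: 'r' == 'r'
  Pos -2: 'e' == 'e'
  Pos -3: 't' == 't'
  Pos -4: 's' != 'e' (stop)
LCS = "ter" (length 3)


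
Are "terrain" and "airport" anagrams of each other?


Word 1: "terrain" → sorted: aeinrrt
Word 2: "airport" → sorted: aioprrt
Same letters? aeinrrt != aioprrt
Anagram = No


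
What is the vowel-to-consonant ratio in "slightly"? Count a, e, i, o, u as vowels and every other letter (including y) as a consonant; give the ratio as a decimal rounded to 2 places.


Word: "slightly"
Vowels (a,e,i,o,u): 1
Consonants: 7
Ratio = 1/7
= 0.14


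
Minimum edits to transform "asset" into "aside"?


Word 1: "asset" (length 5)
Word 2: "aside" (length 5)
One optimal edit sequence (insert/delete/substitute each cost 1):
  1. keep 'a'
  2. keep 's'
  3. substitute 's' -> 'i'  (+1)
  4. substitute 'e' -> 'd'  (+1)
  5. substitute 't' -> 'e'  (+1)
Total edit operations: 3
Edit distance = 3


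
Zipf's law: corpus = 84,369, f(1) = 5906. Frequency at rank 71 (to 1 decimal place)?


Zipf's law: f(r) = f(1) / r
f(1) = 5906
f(71) = 5906 / 71
= 83.2 occurrences


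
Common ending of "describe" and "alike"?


Word 1: "describe"
Word 2: "alike"
Comparing from end:
  Pos -1: 'e' == 'e'
  Pos -2: 'b' != 'k' (stop)
LCS = "e" (length 1)


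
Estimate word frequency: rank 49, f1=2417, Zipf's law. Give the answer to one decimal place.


Zipf's law: f(r) = f(1) / r
f(1) = 2417
f(49) = 2417 / 49
= 49.3 occurrences


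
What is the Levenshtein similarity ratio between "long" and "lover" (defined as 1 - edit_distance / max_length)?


Word 1: "long" (length 4)
Word 2: "lover" (length 5)
One optimal edit sequence:
  1. keep 'l'
  2. keep 'o'
  3. insert 'v'  (+1)
  4. substitute 'n' -> 'e'  (+1)
  5. substitute 'g' -> 'r'  (+1)
Edit distance = 3
Max length = max(4, 5) = 5
Similarity = 1 - 3/5
= 0.4000


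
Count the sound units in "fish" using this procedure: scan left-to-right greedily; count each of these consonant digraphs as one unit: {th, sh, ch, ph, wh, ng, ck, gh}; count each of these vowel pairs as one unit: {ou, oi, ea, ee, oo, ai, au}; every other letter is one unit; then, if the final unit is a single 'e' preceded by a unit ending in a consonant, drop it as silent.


Word: "fish" (4 letters)
Left-to-right scan:
  (1) 'f' (letter)
  (2) 'i' (letter)
  (3) 'sh' (digraph)
Units from scan: 3
Sound units = 3 units


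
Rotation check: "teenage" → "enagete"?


Word: "teenage", Candidate: "enagete"
Method: check if candidate is substring of word+word
"teenageteenage" contains "enagete"? Yes
Is rotation = Yes


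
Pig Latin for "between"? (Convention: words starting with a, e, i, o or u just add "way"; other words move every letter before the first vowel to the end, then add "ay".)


Word: "between"
Starts with consonant(s) → move to end, add 'ay'
Consonant cluster: "b"
Pig Latin = "etweenbay"


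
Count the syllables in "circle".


Word: "circle"
Syllable breakdown: cir | cle
Counting: 2 parts
= 2 syllables


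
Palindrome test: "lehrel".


Word: "lehrel"
Reversed: "lerhel"
Forward == Backward? lehrel != lerhel
Palindrome = No


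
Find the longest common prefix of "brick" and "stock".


Word 1: "brick"
Word 2: "stock"
Comparing from start:
  Pos 0: 'b' != 's' (stop)
LCP = "" (length 0)


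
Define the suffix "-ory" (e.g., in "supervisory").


Suffix: -ory
As in: supervisory -> supervise + -ory, with a spelling change
Meaning = relating to / place for


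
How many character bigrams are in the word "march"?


Word: "march" (length 5)
Number of 2-grams = length - 2 + 1 = 5 - 2 + 1
= 4


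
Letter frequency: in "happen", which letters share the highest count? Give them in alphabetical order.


Word: "happen"
Letter counts:
  'a': 1
  'e': 1
  'h': 1
  'n': 1
  'p': 2
Maximum count = 2
Most frequent = 'p' (2 times each)


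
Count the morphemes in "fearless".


Word: "fearless"
Morphemes: fear / -less
Each morpheme carries meaning
= 2 morphemes


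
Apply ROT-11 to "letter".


Word: "letter"
Shift: 11
Each letter → (letter + shift) mod 26:
  'l' (11) + 11 = 22 → 'w'
  'e' (4) + 11 = 15 → 'p'
  't' (19) + 11 = 4 → 'e'
  't' (19) + 11 = 4 → 'e'
  'e' (4) + 11 = 15 → 'p'
  'r' (17) + 11 = 2 → 'c'
Result = "wpeepc"


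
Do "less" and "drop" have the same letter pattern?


Pattern of "less": [0, 1, 2, 2]
Pattern of "drop": [0, 1, 2, 3]
Patterns do not match
Same pattern = No


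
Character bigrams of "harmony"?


Word: "harmony" (length 7)
Number of bigrams = 7 - 2 + 1 = 6
  Position 0: "ha"
  Position 1: "ar"
  Position 2: "rm"
  Position 3: "mo"
  Position 4: "on"
  Position 5: "ny"
Bigrams = "ha", "ar", "rm", "mo", "on", "ny"


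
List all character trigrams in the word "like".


Word: "like" (length 4)
Number of trigrams = 4 - 3 + 1 = 2
  Position 0: "lik"
  Position 1: "ike"
Trigrams = "lik", "ike"


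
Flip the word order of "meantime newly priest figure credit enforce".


Original: "meantime newly priest figure credit enforce"
Words (1..n): meantime | newly | priest | figure | credit | enforce
Reversed (n..1): enforce | credit | figure | priest | newly | meantime
Result = "enforce credit figure priest newly meantime"


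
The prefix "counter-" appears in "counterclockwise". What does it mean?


Prefix: counter-
Example: counterclockwise (counter- + clockwise)
Meaning = against / opposite


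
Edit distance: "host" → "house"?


Word 1: "host" (length 4)
Word 2: "house" (length 5)
One optimal edit sequence (insert/delete/substitute each cost 1):
  1. keep 'h'
  2. keep 'o'
  3. insert 'u'  (+1)
  4. keep 's'
  5. substitute 't' -> 'e'  (+1)
Total edit operations: 2
Edit distance = 2


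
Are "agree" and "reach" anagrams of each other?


Word 1: "agree" → sorted: aeegr
Word 2: "reach" → sorted: acehr
Same letters? aeegr != acehr
Anagram = No


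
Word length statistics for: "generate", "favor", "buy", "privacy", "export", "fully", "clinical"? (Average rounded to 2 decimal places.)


Lengths: "generate"=8, "favor"=5, "buy"=3, "privacy"=7, "export"=6, "fully"=5, "clinical"=8
Sum = 42, Count = 7
Average = 42/7 = 6.00
= avg=6.00, min=3, max=8


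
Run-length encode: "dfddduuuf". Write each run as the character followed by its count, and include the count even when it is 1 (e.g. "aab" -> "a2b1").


String: "dfddduuuf"
Scanning for consecutive runs:
  'd' x 1
  'f' x 1
  'd' x 3
  'u' x 3
  'f' x 1
RLE = "d1f1d3u3f1"


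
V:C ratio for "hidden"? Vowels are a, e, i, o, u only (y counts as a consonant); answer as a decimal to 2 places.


Word: "hidden"
Vowels (a,e,i,o,u): 2
Consonants: 4
Ratio = 2/4
= 0.50


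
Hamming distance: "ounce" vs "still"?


Comparing character by character (same length = 5):
  Pos 0: 'o' vs 's' !=
  Pos 1: 'u' vs 't' !=
  Pos 2: 'n' vs 'i' !=
  Pos 3: 'c' vs 'l' !=
  Pos 4: 'e' vs 'l' !=
Hamming distance = 5


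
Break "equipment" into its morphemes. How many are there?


Word: "equipment"
Morphemes: equip | -ment
Each morpheme carries meaning
= 2 morphemes


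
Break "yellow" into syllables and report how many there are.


Word: "yellow"
Syllable breakdown: yel / low
Counting: 2 parts
= 2 syllables


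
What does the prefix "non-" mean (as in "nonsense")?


Prefix: non-
As in: nonsense -> non- + sense
Meaning = not


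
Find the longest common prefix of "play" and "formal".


Word 1: "play"
Word 2: "formal"
Comparing from start:
  Pos 0: 'p' != 'f' (stop)
LCP = "" (length 0)


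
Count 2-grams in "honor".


Word: "honor" (length 5)
Number of 2-grams = length - 2 + 1 = 5 - 2 + 1
= 4


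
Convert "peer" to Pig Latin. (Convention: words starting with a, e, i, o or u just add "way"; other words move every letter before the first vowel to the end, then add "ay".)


Word: "peer"
Starts with consonant(s) → move to end, add 'ay'
Consonant cluster: "p"
Pig Latin = "eerpay"


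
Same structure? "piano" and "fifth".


Pattern of "piano": [0, 1, 2, 3, 4]
Pattern of "fifth": [0, 1, 0, 2, 3]
Patterns do not match
Same pattern = No


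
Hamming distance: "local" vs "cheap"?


Comparing character by character (same length = 5):
  Pos 0: 'l' vs 'c' !=
  Pos 1: 'o' vs 'h' !=
  Pos 2: 'c' vs 'e' !=
  Pos 3: 'a' vs 'a' =
  Pos 4: 'l' vs 'p' !=
Hamming distance = 4


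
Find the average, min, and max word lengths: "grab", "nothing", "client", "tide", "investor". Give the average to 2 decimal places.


Lengths: "grab"=4, "nothing"=7, "client"=6, "tide"=4, "investor"=8
Sum = 29, Count = 5
Average = 29/5 = 5.80
= avg=5.80, min=4, max=8


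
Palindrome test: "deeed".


Word: "deeed"
Reversed: "deeed"
Forward == Backward? deeed == deeed
Palindrome = Yes


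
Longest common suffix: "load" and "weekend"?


Word 1: "load"
Word 2: "weekend"
Comparing from end:
  Pos -1: 'd' == 'd'
  Pos -2: 'a' != 'n' (stop)
LCS = "d" (length 1)


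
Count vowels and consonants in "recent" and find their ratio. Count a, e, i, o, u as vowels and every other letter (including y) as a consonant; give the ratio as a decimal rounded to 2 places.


Word: "recent"
Vowels (a,e,i,o,u): 2
Consonants: 4
Ratio = 2/4
= 0.50


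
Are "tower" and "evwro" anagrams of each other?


Word 1: "tower" → sorted: eortw
Word 2: "evwro" → sorted: eorvw
Same letters? eortw != eorvw
Anagram = No


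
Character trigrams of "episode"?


Word: "episode" (length 7)
Number of trigrams = 7 - 3 + 1 = 5
  Position 0: "epi"
  Position 1: "pis"
  Position 2: "iso"
  Position 3: "sod"
  Position 4: "ode"
Trigrams = "epi", "pis", "iso", "sod", "ode"


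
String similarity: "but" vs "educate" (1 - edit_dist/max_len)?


Word 1: "but" (length 3)
Word 2: "educate" (length 7)
One optimal edit sequence:
  1. insert 'e'  (+1)
  2. substitute 'b' -> 'd'  (+1)
  3. keep 'u'
  4. insert 'c'  (+1)
  5. insert 'a'  (+1)
  6. keep 't'
  7. insert 'e'  (+1)
Edit distance = 5
Max length = max(3, 7) = 7
Similarity = 1 - 5/7
= 0.2857


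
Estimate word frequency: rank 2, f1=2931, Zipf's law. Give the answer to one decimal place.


Zipf's law: f(r) = f(1) / r
f(1) = 2931
f(2) = 2931 / 2
= 1465.5 occurrences


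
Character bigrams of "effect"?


Word: "effect" (length 6)
Number of bigrams = 6 - 2 + 1 = 5
  Position 0: "ef"
  Position 1: "ff"
  Position 2: "fe"
  Position 3: "ec"
  Position 4: "ct"
Bigrams = "ef", "ff", "fe", "ec", "ct"


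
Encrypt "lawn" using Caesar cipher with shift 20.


Word: "lawn"
Shift: 20
Each letter → (letter + shift) mod 26:
  'l' (11) + 20 = 5 → 'f'
  'a' (0) + 20 = 20 → 'u'
  'w' (22) + 20 = 16 → 'q'
  'n' (13) + 20 = 7 → 'h'
Result = "fuqh"


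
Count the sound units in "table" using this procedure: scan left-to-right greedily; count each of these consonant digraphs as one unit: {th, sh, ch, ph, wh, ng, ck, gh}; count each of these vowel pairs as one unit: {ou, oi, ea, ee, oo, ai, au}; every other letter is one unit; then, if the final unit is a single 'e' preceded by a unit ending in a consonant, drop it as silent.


Word: "table" (5 letters)
Left-to-right scan:
  (1) 't' (letter)
  (2) 'a' (letter)
  (3) 'b' (letter)
  (4) 'l' (letter)
  (5) 'e' (letter)
Units from scan: 5
Final unit is 'e' after a consonant -> drop as silent (-1)
Sound units = 4 units


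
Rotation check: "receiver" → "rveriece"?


Word: "receiver", Candidate: "rveriece"
Method: check if candidate is substring of word+word
"receiverreceiver" contains "rveriece"? No
Is rotation = No


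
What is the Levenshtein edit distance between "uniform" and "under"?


Word 1: "uniform" (length 7)
Word 2: "under" (length 5)
One optimal edit sequence (insert/delete/substitute each cost 1):
  1. keep 'u'
  2. keep 'n'
  3. delete 'i'  (+1)
  4. substitute 'f' -> 'd'  (+1)
  5. substitute 'o' -> 'e'  (+1)
  6. keep 'r'
  7. delete 'm'  (+1)
Total edit operations: 4
Edit distance = 4


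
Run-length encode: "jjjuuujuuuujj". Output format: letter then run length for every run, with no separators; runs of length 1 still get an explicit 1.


String: "jjjuuujuuuujj"
Scanning for consecutive runs:
  'j' x 3
  'u' x 3
  'j' x 1
  'u' x 4
  'j' x 2
RLE = "j3u3j1u4j2"


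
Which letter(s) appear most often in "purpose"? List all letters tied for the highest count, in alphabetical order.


Word: "purpose"
Letter counts:
  'e': 1
  'o': 1
  'p': 2
  'r': 1
  's': 1
  'u': 1
Maximum count = 2
Most frequent = 'p' (2 times each)


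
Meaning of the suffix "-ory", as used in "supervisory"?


Suffix: -ory
As in: supervisory -> supervise + -ory, with a spelling change
Meaning = relating to / place for


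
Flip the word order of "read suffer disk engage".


Original: "read suffer disk engage"
Words (1..n): read | suffer | disk | engage
Reversed (n..1): engage | disk | suffer | read
Result = "engage disk suffer read"


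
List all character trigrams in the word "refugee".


Word: "refugee" (length 7)
Number of trigrams = 7 - 3 + 1 = 5
  Position 0: "ref"
  Position 1: "efu"
  Position 2: "fug"
  Position 3: "uge"
  Position 4: "gee"
Trigrams = "ref", "efu", "fug", "uge", "gee"


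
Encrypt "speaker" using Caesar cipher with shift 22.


Word: "speaker"
Shift: 22
Each letter → (letter + shift) mod 26:
  's' (18) + 22 = 14 → 'o'
  'p' (15) + 22 = 11 → 'l'
  'e' (4) + 22 = 0 → 'a'
  'a' (0) + 22 = 22 → 'w'
  'k' (10) + 22 = 6 → 'g'
  'e' (4) + 22 = 0 → 'a'
  'r' (17) + 22 = 13 → 'n'
Result = "olawgan"


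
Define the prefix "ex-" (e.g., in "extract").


Prefix: ex-
Example: extract (ex- + tract)
Meaning = out / former


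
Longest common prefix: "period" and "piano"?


Word 1: "period"
Word 2: "piano"
Comparing from start:
  Pos 0: 'p' == 'p'
  Pos 1: 'e' != 'i' (stop)
LCP = "p" (length 1)


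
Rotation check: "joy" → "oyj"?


Word: "joy", Candidate: "oyj"
Method: check if candidate is substring of word+word
"joyjoy" contains "oyj"? Yes
Is rotation = Yes


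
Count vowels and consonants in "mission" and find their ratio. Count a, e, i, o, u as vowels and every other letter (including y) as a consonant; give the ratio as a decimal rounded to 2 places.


Word: "mission"
Vowels (a,e,i,o,u): 3
Consonants: 4
Ratio = 3/4
= 0.75


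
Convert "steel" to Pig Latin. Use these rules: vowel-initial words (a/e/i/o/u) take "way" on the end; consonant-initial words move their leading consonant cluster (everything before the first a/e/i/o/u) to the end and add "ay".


Word: "steel"
Starts with consonant(s) → move to end, add 'ay'
Consonant cluster: "st"
Pig Latin = "eelstay"


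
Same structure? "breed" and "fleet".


Pattern of "breed": [0, 1, 2, 2, 3]
Pattern of "fleet": [0, 1, 2, 2, 3]
Patterns match
Same pattern = Yes


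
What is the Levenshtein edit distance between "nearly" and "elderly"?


Word 1: "nearly" (length 6)
Word 2: "elderly" (length 7)
One optimal edit sequence (insert/delete/substitute each cost 1):
  1. insert 'e'  (+1)
  2. substitute 'n' -> 'l'  (+1)
  3. substitute 'e' -> 'd'  (+1)
  4. substitute 'a' -> 'e'  (+1)
  5. keep 'r'
  6. keep 'l'
  7. keep 'y'
Total edit operations: 4
Edit distance = 4


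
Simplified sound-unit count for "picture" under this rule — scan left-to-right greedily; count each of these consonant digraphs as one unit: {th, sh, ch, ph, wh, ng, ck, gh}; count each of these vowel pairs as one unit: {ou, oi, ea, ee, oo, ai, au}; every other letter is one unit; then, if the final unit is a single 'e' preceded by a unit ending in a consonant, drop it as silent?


Word: "picture" (7 letters)
Left-to-right scan:
  1. 'p' (letter)
  2. 'i' (letter)
  3. 'c' (letter)
  4. 't' (letter)
  5. 'u' (letter)
  6. 'r' (letter)
  7. 'e' (letter)
Units from scan: 7
Final unit is 'e' after a consonant -> drop as silent (-1)
Sound units = 6 units


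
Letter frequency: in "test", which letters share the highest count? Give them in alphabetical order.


Word: "test"
Letter counts:
  'e': 1
  's': 1
  't': 2
Maximum count = 2
Most frequent = 't' (2 times each)


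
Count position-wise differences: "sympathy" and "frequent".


Comparing character by character (same length = 8):
  Pos 0: 's' vs 'f' !=
  Pos 1: 'y' vs 'r' !=
  Pos 2: 'm' vs 'e' !=
  Pos 3: 'p' vs 'q' !=
  Pos 4: 'a' vs 'u' !=
  Pos 5: 't' vs 'e' !=
  Pos 6: 'h' vs 'n' !=
  Pos 7: 'y' vs 't' !=
Hamming distance = 8


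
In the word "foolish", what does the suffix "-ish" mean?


Suffix: -ish
Example: foolish = fool + -ish
Meaning = somewhat / having the qualities of


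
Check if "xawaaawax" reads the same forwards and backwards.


Word: "xawaaawax"
Reversed: "xawaaawax"
Forward == Backward? xawaaawax == xawaaawax
Palindrome = Yes


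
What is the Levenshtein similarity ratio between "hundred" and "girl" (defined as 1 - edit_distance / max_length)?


Word 1: "hundred" (length 7)
Word 2: "girl" (length 4)
One optimal edit sequence:
  1. delete 'h'  (+1)
  2. delete 'u'  (+1)
  3. substitute 'n' -> 'g'  (+1)
  4. substitute 'd' -> 'i'  (+1)
  5. keep 'r'
  6. delete 'e'  (+1)
  7. substitute 'd' -> 'l'  (+1)
Edit distance = 6
Max length = max(7, 4) = 7
Similarity = 1 - 6/7
= 0.1429


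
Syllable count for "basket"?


Word: "basket"
Syllable breakdown: bas-ket
Counting: 2 parts
= 2 syllables


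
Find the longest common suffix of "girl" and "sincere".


Word 1: "girl"
Word 2: "sincere"
Comparing from end:
  Pos -1: 'l' != 'e' (stop)
LCS = "" (length 0)


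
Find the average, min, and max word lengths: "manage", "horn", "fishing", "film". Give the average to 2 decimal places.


Lengths: "manage"=6, "horn"=4, "fishing"=7, "film"=4
Sum = 21, Count = 4
Average = 21/4 = 5.25
= avg=5.25, min=4, max=7


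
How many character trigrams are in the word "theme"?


Word: "theme" (length 5)
Number of 3-grams = length - 3 + 1 = 5 - 3 + 1
= 3


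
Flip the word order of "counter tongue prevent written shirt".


Original: "counter tongue prevent written shirt"
Words (1..n): counter | tongue | prevent | written | shirt
Reversed (n..1): shirt | written | prevent | tongue | counter
Result = "shirt written prevent tongue counter"


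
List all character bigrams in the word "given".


Word: "given" (length 5)
Number of bigrams = 5 - 2 + 1 = 4
  Position 0: "gi"
  Position 1: "iv"
  Position 2: "ve"
  Position 3: "en"
Bigrams = "gi", "iv", "ve", "en"


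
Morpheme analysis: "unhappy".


Word: "unhappy"
Morphemes: un- / happy
Each morpheme carries meaning
= 2 morphemes


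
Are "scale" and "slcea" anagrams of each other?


Word 1: "scale" → sorted: acels
Word 2: "slcea" → sorted: acels
Same letters? acels == acels
Anagram = Yes


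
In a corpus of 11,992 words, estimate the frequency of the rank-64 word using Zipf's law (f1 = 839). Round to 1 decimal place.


Zipf's law: f(r) = f(1) / r
f(1) = 839
f(64) = 839 / 64
= 13.1 occurrences


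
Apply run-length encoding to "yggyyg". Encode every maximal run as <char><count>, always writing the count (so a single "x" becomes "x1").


String: "yggyyg"
Scanning for consecutive runs:
  'y' x 1
  'g' x 2
  'y' x 2
  'g' x 1
RLE = "y1g2y2g1"


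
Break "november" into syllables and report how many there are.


Word: "november"
Syllable breakdown: no | vem | ber
Counting: 3 parts
= 3 syllables


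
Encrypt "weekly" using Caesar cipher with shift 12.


Word: "weekly"
Shift: 12
Each letter → (letter + shift) mod 26:
  'w' (22) + 12 = 8 → 'i'
  'e' (4) + 12 = 16 → 'q'
  'e' (4) + 12 = 16 → 'q'
  'k' (10) + 12 = 22 → 'w'
  'l' (11) + 12 = 23 → 'x'
  'y' (24) + 12 = 10 → 'k'
Result = "iqqwxk"


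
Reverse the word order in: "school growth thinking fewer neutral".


Original: "school growth thinking fewer neutral"
Words (1..n): school | growth | thinking | fewer | neutral
Reversed (n..1): neutral | fewer | thinking | growth | school
Result = "neutral fewer thinking growth school"


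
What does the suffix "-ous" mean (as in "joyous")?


Suffix: -ous
As in: joyous -> joy + -ous
Meaning = having quality of


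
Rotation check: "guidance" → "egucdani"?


Word: "guidance", Candidate: "egucdani"
Method: check if candidate is substring of word+word
"guidanceguidance" contains "egucdani"? No
Is rotation = No


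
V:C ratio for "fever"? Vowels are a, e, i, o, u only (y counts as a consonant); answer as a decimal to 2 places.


Word: "fever"
Vowels (a,e,i,o,u): 2
Consonants: 3
Ratio = 2/3
= 0.67


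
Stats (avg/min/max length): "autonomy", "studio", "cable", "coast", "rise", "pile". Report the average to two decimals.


Lengths: "autonomy"=8, "studio"=6, "cable"=5, "coast"=5, "rise"=4, "pile"=4
Sum = 32, Count = 6
Average = 32/6 = 5.33
= avg=5.33, min=4, max=8


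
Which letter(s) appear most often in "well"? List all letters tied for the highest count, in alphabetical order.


Word: "well"
Letter counts:
  'e': 1
  'l': 2
  'w': 1
Maximum count = 2
Most frequent = 'l' (2 times each)


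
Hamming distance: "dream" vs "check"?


Comparing character by character (same length = 5):
  Pos 0: 'd' vs 'c' !=
  Pos 1: 'r' vs 'h' !=
  Pos 2: 'e' vs 'e' =
  Pos 3: 'a' vs 'c' !=
  Pos 4: 'm' vs 'k' !=
Hamming distance = 4


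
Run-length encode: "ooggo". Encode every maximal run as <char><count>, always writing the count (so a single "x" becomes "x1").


String: "ooggo"
Scanning for consecutive runs:
  'o' x 2
  'g' x 2
  'o' x 1
RLE = "o2g2o1"


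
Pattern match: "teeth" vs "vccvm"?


Pattern of "teeth": [0, 1, 1, 0, 2]
Pattern of "vccvm": [0, 1, 1, 0, 2]
Patterns match
Same pattern = Yes


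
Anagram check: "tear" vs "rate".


Word 1: "tear" → sorted: aert
Word 2: "rate" → sorted: aert
Same letters? aert == aert
Anagram = Yes


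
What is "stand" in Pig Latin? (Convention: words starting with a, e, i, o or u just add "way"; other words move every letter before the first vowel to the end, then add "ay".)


Word: "stand"
Starts with consonant(s) → move to end, add 'ay'
Consonant cluster: "st"
Pig Latin = "andstay"


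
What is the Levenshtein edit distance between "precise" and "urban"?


Word 1: "precise" (length 7)
Word 2: "urban" (length 5)
One optimal edit sequence (insert/delete/substitute each cost 1):
  1. substitute 'p' -> 'u'  (+1)
  2. keep 'r'
  3. delete 'e'  (+1)
  4. delete 'c'  (+1)
  5. substitute 'i' -> 'b'  (+1)
  6. substitute 's' -> 'a'  (+1)
  7. substitute 'e' -> 'n'  (+1)
Total edit operations: 6
Edit distance = 6


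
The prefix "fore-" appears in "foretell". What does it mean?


Prefix: fore-
As in: foretell -> fore- + tell
Meaning = before


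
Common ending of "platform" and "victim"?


Word 1: "platform"
Word 2: "victim"
Comparing from end:
  Pos -1: 'm' == 'm'
  Pos -2: 'r' != 'i' (stop)
LCS = "m" (length 1)


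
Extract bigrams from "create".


Word: "create" (length 6)
Number of bigrams = 6 - 2 + 1 = 5
  Position 0: "cr"
  Position 1: "re"
  Position 2: "ea"
  Position 3: "at"
  Position 4: "te"
Bigrams = "cr", "re", "ea", "at", "te"


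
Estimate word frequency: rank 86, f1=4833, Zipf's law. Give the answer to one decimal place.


Zipf's law: f(r) = f(1) / r
f(1) = 4833
f(86) = 4833 / 86
= 56.2 occurrences


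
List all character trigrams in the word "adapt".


Word: "adapt" (length 5)
Number of trigrams = 5 - 3 + 1 = 3
  Position 0: "ada"
  Position 1: "dap"
  Position 2: "apt"
Trigrams = "ada", "dap", "apt"


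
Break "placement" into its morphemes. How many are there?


Word: "placement"
Morphemes: place / -ment
Each morpheme carries meaning
= 2 morphemes


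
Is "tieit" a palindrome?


Word: "tieit"
Reversed: "tieit"
Forward == Backward? tieit == tieit
Palindrome = Yes


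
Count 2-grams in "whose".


Word: "whose" (length 5)
Number of 2-grams = length - 2 + 1 = 5 - 2 + 1
= 4


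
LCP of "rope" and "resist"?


Word 1: "rope"
Word 2: "resist"
Comparing from start:
  Pos 0: 'r' == 'r'
  Pos 1: 'o' != 'e' (stop)
LCP = "r" (length 1)


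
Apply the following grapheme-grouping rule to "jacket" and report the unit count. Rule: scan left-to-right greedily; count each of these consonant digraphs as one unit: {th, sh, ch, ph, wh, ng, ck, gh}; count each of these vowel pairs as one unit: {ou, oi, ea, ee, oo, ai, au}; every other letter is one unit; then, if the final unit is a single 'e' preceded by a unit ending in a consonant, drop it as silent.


Word: "jacket" (6 letters)
Left-to-right scan:
  (1) 'j' (letter)
  (2) 'a' (letter)
  (3) 'ck' (digraph)
  (4) 'e' (letter)
  (5) 't' (letter)
Units from scan: 5
Sound units = 5 units


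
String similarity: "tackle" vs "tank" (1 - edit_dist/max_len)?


Word 1: "tackle" (length 6)
Word 2: "tank" (length 4)
One optimal edit sequence:
  1. keep 't'
  2. keep 'a'
  3. substitute 'c' -> 'n'  (+1)
  4. keep 'k'
  5. delete 'l'  (+1)
  6. delete 'e'  (+1)
Edit distance = 3
Max length = max(6, 4) = 6
Similarity = 1 - 3/6
= 0.5000


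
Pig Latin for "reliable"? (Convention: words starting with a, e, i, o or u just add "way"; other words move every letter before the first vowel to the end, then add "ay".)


Word: "reliable"
Starts with consonant(s) → move to end, add 'ay'
Consonant cluster: "r"
Pig Latin = "eliableray"


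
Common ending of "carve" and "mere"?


Word 1: "carve"
Word 2: "mere"
Comparing from end:
  Pos -1: 'e' == 'e'
  Pos -2: 'v' != 'r' (stop)
LCS = "e" (length 1)


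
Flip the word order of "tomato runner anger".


Original: "tomato runner anger"
Words (1..n): tomato | runner | anger
Reversed (n..1): anger | runner | tomato
Result = "anger runner tomato"


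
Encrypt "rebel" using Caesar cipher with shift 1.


Word: "rebel"
Shift: 1
Each letter → (letter + shift) mod 26:
  'r' (17) + 1 = 18 → 's'
  'e' (4) + 1 = 5 → 'f'
  'b' (1) + 1 = 2 → 'c'
  'e' (4) + 1 = 5 → 'f'
  'l' (11) + 1 = 12 → 'm'
Result = "sfcfm"


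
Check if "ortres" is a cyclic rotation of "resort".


Word: "resort", Candidate: "ortres"
Method: check if candidate is substring of word+word
"resortresort" contains "ortres"? Yes
Is rotation = Yes


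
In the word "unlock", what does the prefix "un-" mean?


Prefix: un-
Example: unlock = un- + lock
Meaning = not / reverse


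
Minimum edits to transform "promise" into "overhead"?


Word 1: "promise" (length 7)
Word 2: "overhead" (length 8)
One optimal edit sequence (insert/delete/substitute each cost 1):
  1. insert 'o'  (+1)
  2. substitute 'p' -> 'v'  (+1)
  3. substitute 'r' -> 'e'  (+1)
  4. substitute 'o' -> 'r'  (+1)
  5. substitute 'm' -> 'h'  (+1)
  6. substitute 'i' -> 'e'  (+1)
  7. substitute 's' -> 'a'  (+1)
  8. substitute 'e' -> 'd'  (+1)
Total edit operations: 8
Edit distance = 8


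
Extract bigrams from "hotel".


Word: "hotel" (length 5)
Number of bigrams = 5 - 2 + 1 = 4
  Position 0: "ho"
  Position 1: "ot"
  Position 2: "te"
  Position 3: "el"
Bigrams = "ho", "ot", "te", "el"


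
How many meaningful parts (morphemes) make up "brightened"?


Word: "brightened"
Morphemes: bright / -en / -ed
Each morpheme carries meaning
= 3 morphemes


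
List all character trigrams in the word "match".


Word: "match" (length 5)
Number of trigrams = 5 - 3 + 1 = 3
  Position 0: "mat"
  Position 1: "atc"
  Position 2: "tch"
Trigrams = "mat", "atc", "tch"


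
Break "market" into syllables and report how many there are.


Word: "market"
Syllable breakdown: mar-ket
Counting: 2 parts
= 2 syllables


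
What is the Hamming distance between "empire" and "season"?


Comparing character by character (same length = 6):
  Pos 0: 'e' vs 's' !=
  Pos 1: 'm' vs 'e' !=
  Pos 2: 'p' vs 'a' !=
  Pos 3: 'i' vs 's' !=
  Pos 4: 'r' vs 'o' !=
  Pos 5: 'e' vs 'n' !=
Hamming distance = 6


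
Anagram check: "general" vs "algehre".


Word 1: "general" → sorted: aeeglnr
Word 2: "algehre" → sorted: aeeghlr
Same letters? aeeglnr != aeeghlr
Anagram = No


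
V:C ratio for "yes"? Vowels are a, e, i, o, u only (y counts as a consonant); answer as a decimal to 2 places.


Word: "yes"
Vowels (a,e,i,o,u): 1
Consonants: 2
Ratio = 1/2
= 0.50


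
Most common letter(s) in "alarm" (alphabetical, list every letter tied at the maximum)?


Word: "alarm"
Letter counts:
  'a': 2
  'l': 1
  'm': 1
  'r': 1
Maximum count = 2
Most frequent = 'a' (2 times each)


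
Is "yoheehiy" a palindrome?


Word: "yoheehiy"
Reversed: "yiheehoy"
Forward == Backward? yoheehiy != yiheehoy
Palindrome = No


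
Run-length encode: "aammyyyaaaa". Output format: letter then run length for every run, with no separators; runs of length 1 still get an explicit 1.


String: "aammyyyaaaa"
Scanning for consecutive runs:
  'a' x 2
  'm' x 2
  'y' x 3
  'a' x 4
RLE = "a2m2y3a4"


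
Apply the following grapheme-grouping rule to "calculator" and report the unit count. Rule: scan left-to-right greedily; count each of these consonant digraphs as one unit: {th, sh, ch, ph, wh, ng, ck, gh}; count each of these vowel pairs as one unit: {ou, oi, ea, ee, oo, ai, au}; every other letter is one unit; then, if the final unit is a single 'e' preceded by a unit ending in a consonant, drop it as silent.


Word: "calculator" (10 letters)
Left-to-right scan:
  [1] 'c' (letter)
  [2] 'a' (letter)
  [3] 'l' (letter)
  [4] 'c' (letter)
  [5] 'u' (letter)
  [6] 'l' (letter)
  [7] 'a' (letter)
  [8] 't' (letter)
  [9] 'o' (letter)
  [10] 'r' (letter)
Units from scan: 10
Sound units = 10 units


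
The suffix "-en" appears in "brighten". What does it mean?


Suffix: -en
As in: brighten -> bright + -en
Meaning = to make / become


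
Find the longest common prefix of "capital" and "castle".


Word 1: "capital"
Word 2: "castle"
Comparing from start:
  Pos 0: 'c' == 'c'
  Pos 1: 'a' == 'a'
  Pos 2: 'p' != 's' (stop)
LCP = "ca" (length 2)


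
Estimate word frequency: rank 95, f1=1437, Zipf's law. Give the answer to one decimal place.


Zipf's law: f(r) = f(1) / r
f(1) = 1437
f(95) = 1437 / 95
= 15.1 occurrences


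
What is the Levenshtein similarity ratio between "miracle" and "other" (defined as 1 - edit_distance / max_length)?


Word 1: "miracle" (length 7)
Word 2: "other" (length 5)
One optimal edit sequence:
  1. delete 'm'  (+1)
  2. delete 'i'  (+1)
  3. substitute 'r' -> 'o'  (+1)
  4. substitute 'a' -> 't'  (+1)
  5. substitute 'c' -> 'h'  (+1)
  6. substitute 'l' -> 'e'  (+1)
  7. substitute 'e' -> 'r'  (+1)
Edit distance = 7
Max length = max(7, 5) = 7
Similarity = 1 - 7/7
= 0.0000


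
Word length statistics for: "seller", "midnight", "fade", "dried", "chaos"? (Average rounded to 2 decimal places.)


Lengths: "seller"=6, "midnight"=8, "fade"=4, "dried"=5, "chaos"=5
Sum = 28, Count = 5
Average = 28/5 = 5.60
= avg=5.60, min=4, max=8


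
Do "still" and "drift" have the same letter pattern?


Pattern of "still": [0, 1, 2, 3, 3]
Pattern of "drift": [0, 1, 2, 3, 4]
Patterns do not match
Same pattern = No


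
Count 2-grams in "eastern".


Word: "eastern" (length 7)
Number of 2-grams = length - 2 + 1 = 7 - 2 + 1
= 6


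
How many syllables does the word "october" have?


Word: "october"
Syllable breakdown: oc | to | ber
Counting: 3 parts
= 3 syllables


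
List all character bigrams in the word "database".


Word: "database" (length 8)
Number of bigrams = 8 - 2 + 1 = 7
  Position 0: "da"
  Position 1: "at"
  Position 2: "ta"
  Position 3: "ab"
  Position 4: "ba"
  Position 5: "as"
  Position 6: "se"
Bigrams = "da", "at", "ta", "ab", "ba", "as", "se"


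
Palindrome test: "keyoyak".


Word: "keyoyak"
Reversed: "kayoyek"
Forward == Backward? keyoyak != kayoyek
Palindrome = No


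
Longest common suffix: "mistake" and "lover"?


Word 1: "mistake"
Word 2: "lover"
Comparing from end:
  Pos -1: 'e' != 'r' (stop)
LCS = "" (length 0)


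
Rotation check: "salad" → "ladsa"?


Word: "salad", Candidate: "ladsa"
Method: check if candidate is substring of word+word
"saladsalad" contains "ladsa"? Yes
Is rotation = Yes


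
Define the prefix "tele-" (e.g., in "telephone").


Prefix: tele-
Example: telephone (tele- + phone)
Meaning = distant


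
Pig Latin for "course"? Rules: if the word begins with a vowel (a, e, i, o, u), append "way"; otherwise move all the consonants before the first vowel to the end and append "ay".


Word: "course"
Starts with consonant(s) → move to end, add 'ay'
Consonant cluster: "c"
Pig Latin = "oursecay"


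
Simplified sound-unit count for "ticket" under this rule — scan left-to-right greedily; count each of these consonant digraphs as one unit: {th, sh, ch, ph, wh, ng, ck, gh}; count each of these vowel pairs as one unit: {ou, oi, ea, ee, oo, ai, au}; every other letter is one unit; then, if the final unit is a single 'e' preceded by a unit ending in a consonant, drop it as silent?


Word: "ticket" (6 letters)
Left-to-right scan:
  (1) 't' (letter)
  (2) 'i' (letter)
  (3) 'ck' (digraph)
  (4) 'e' (letter)
  (5) 't' (letter)
Units from scan: 5
Sound units = 5 units


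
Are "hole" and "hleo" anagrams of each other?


Word 1: "hole" → sorted: ehlo
Word 2: "hleo" → sorted: ehlo
Same letters? ehlo == ehlo
Anagram = Yes


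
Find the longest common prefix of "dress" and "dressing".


Word 1: "dress"
Word 2: "dressing"
Comparing from start:
  Pos 0: 'd' == 'd'
  Pos 1: 'r' == 'r'
  Pos 2: 'e' == 'e'
  Pos 3: 's' == 's'
  Pos 4: 's' == 's'
LCP = "dress" (length 5)


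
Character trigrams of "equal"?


Word: "equal" (length 5)
Number of trigrams = 5 - 3 + 1 = 3
  Position 0: "equ"
  Position 1: "qua"
  Position 2: "ual"
Trigrams = "equ", "qua", "ual"


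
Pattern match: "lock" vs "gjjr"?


Pattern of "lock": [0, 1, 2, 3]
Pattern of "gjjr": [0, 1, 1, 2]
Patterns do not match
Same pattern = No


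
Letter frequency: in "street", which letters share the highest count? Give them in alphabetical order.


Word: "street"
Letter counts:
  'e': 2
  'r': 1
  's': 1
  't': 2
Maximum count = 2
Most frequent = 'e', 't' (2 times each)


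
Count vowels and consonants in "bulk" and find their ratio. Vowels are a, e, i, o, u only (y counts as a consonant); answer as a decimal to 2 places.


Word: "bulk"
Vowels (a,e,i,o,u): 1
Consonants: 3
Ratio = 1/3
= 0.33


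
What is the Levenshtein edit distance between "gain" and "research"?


Word 1: "gain" (length 4)
Word 2: "research" (length 8)
One optimal edit sequence (insert/delete/substitute each cost 1):
  1. insert 'r'  (+1)
  2. insert 'e'  (+1)
  3. insert 's'  (+1)
  4. substitute 'g' -> 'e'  (+1)
  5. keep 'a'
  6. insert 'r'  (+1)
  7. substitute 'i' -> 'c'  (+1)
  8. substitute 'n' -> 'h'  (+1)
Total edit operations: 7
Edit distance = 7


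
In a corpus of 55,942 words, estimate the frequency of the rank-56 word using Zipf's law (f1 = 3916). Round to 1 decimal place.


Zipf's law: f(r) = f(1) / r
f(1) = 3916
f(56) = 3916 / 56
= 69.9 occurrences


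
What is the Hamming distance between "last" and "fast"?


Comparing character by character (same length = 4):
  Pos 0: 'l' vs 'f' !=
  Pos 1: 'a' vs 'a' =
  Pos 2: 's' vs 's' =
  Pos 3: 't' vs 't' =
Hamming distance = 1


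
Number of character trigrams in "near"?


Word: "near" (length 4)
Number of 3-grams = length - 3 + 1 = 4 - 3 + 1
= 2


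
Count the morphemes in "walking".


Word: "walking"
Morphemes: walk / -ing
Each morpheme carries meaning
= 2 morphemes


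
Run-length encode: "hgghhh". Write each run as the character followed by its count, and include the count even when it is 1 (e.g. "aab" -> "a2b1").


String: "hgghhh"
Scanning for consecutive runs:
  'h' x 1
  'g' x 2
  'h' x 3
RLE = "h1g2h3"


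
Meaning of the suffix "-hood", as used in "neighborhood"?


Suffix: -hood
Example: neighborhood = neighbor + -hood
Meaning = state / condition


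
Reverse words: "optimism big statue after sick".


Original: "optimism big statue after sick"
Words (1..n): optimism | big | statue | after | sick
Reversed (n..1): sick | after | statue | big | optimism
Result = "sick after statue big optimism"


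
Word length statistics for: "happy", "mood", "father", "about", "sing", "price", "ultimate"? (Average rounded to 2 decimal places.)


Lengths: "happy"=5, "mood"=4, "father"=6, "about"=5, "sing"=4, "price"=5, "ultimate"=8
Sum = 37, Count = 7
Average = 37/7 = 5.29
= avg=5.29, min=4, max=8


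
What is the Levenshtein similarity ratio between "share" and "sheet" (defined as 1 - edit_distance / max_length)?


Word 1: "share" (length 5)
Word 2: "sheet" (length 5)
One optimal edit sequence:
  1. keep 's'
  2. keep 'h'
  3. substitute 'a' -> 'e'  (+1)
  4. substitute 'r' -> 'e'  (+1)
  5. substitute 'e' -> 't'  (+1)
Edit distance = 3
Max length = max(5, 5) = 5
Similarity = 1 - 3/5
= 0.4000


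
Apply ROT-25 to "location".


Word: "location"
Shift: 25
Each letter → (letter + shift) mod 26:
  'l' (11) + 25 = 10 → 'k'
  'o' (14) + 25 = 13 → 'n'
  'c' (2) + 25 = 1 → 'b'
  'a' (0) + 25 = 25 → 'z'
  't' (19) + 25 = 18 → 's'
  'i' (8) + 25 = 7 → 'h'
  'o' (14) + 25 = 13 → 'n'
  'n' (13) + 25 = 12 → 'm'
Result = "knbzshnm"


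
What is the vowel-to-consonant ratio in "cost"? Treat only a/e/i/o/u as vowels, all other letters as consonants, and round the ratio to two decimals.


Word: "cost"
Vowels (a,e,i,o,u): 1
Consonants: 3
Ratio = 1/3
= 0.33
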